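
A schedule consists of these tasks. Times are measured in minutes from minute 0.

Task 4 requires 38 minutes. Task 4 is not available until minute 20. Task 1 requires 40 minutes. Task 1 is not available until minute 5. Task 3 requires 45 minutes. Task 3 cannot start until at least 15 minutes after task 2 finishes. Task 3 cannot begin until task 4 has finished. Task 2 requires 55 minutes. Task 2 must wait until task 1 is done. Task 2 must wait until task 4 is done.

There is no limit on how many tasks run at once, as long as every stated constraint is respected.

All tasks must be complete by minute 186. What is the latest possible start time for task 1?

Task 3 has no dependents, so it just needs to finish by minute 186. Starting by 186 − 45 = minute 141 achieves that.
Task 2 feeds into task 3 (must start by minute 141, minus 15-minute gap → minute 126); so task 2 must finish by minute 126 and therefore start by minute 71.
Since task 2 (must start by minute 71) depends on it, task 1 must finish by minute 71. Backing off its 40-minute duration gives a latest start of minute 31.

31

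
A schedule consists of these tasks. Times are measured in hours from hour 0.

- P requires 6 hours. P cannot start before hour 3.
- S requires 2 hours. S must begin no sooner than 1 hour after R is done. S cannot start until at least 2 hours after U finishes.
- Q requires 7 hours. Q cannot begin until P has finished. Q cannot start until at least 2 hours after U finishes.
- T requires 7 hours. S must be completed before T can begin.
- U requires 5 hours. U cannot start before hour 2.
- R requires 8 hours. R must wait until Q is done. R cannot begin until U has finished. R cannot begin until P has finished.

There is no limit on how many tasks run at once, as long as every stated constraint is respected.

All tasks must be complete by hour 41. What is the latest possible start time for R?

To finish by hour 41, T (duration 7) must start no later than hour 34.
S has to be done before T (must start by hour 34). That means finishing by hour 34, i.e. starting by 34 − 2 = hour 32.
R feeds into S (must start by hour 32, minus 1-hour gap → hour 31); so R must finish by hour 31 and therefore start by hour 23.

23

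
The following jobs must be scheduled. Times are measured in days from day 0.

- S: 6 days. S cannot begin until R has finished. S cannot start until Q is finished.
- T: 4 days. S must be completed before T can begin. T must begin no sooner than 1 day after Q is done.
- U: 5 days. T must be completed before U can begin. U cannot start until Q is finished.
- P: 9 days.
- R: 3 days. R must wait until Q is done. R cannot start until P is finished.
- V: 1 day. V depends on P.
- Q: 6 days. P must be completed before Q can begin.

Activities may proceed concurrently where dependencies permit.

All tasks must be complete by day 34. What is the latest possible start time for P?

U must finish by day 34; it takes 5 days, so it must start by 34 − 5 = day 29.
T must finish before U (must start by day 29). With a 4-day duration, T must start by 29 − 4 = day 25.
Since T (must start by day 25) depends on it, S must finish by day 25. Backing off its 6-day duration gives a latest start of day 19.
R has to be done before S (must start by day 19). That means finishing by day 19, i.e. starting by 19 − 3 = day 16.
For Q: R (must start by day 16); S (must start by day 19); T (must start by day 25, minus 1-day gap → day 24); U (must start by day 29). The most restrictive is day 16; with a 6-day duration, Q must start by day 10.
To finish by day 34, V (duration 1) must start no later than day 33.
P feeds Q (must start by day 10); R (must start by day 16); V (must start by day 33). Taking the minimum, P must finish by day 10 and start by 10 − 9 = day 1.

1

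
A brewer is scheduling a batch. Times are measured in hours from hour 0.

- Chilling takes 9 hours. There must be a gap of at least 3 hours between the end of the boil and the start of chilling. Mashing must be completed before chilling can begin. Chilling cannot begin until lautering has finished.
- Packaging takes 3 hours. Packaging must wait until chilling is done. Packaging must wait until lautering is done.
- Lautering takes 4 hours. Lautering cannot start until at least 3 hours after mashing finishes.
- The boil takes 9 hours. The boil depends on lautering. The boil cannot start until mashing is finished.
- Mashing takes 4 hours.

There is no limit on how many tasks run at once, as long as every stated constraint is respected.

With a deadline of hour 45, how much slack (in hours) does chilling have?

Nothing blocks mashing, so it runs from hour 0 to hour 4.
After mashing (finishes hour 4, plus 3-hour gap → hour 7), lautering can start at hour 7 and finishes at hour 11.
The boil cannot start until lautering (finishes hour 11); mashing (finishes hour 4). The controlling bound is hour 11, so the boil finishes at 11 + 9 = hour 20.
Chilling cannot start until the boil (finishes hour 20, plus 3-hour gap → hour 23); mashing (finishes hour 4); lautering (finishes hour 11). The controlling bound is hour 23, so chilling finishes at 23 + 9 = hour 32.

Working backward from the deadline:
Packaging must finish by hour 45; it takes 3 hours, so it must start by 45 − 3 = hour 42.
Chilling must finish before packaging (must start by hour 42). With a 9-hour duration, chilling must start by 42 − 9 = hour 33.
So chilling can start as early as hour 23 and as late as hour 33, giving 33 − 23 = 10 hours of slack.

10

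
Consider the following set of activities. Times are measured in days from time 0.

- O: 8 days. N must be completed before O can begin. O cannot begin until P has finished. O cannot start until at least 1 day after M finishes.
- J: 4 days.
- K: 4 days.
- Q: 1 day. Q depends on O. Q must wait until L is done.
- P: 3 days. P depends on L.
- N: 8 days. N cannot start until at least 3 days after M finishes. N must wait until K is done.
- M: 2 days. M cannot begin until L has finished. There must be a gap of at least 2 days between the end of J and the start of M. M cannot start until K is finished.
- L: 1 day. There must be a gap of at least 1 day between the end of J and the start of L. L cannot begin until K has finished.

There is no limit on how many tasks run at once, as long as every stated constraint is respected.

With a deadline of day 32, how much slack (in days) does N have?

K can start immediately at day 0; it finishes at day 4.
Nothing blocks J, so it runs from day 0 to day 4.
L needs all of J (finishes day 4, plus 1-day gap → day 5); K (finishes day 4). That puts its earliest start at day 5; it finishes at 5 + 1 = day 6.
For M: L (finishes day 6); J (finishes day 4, plus 2-day gap → day 6); K (finishes day 4). Taking the maximum gives a start of day 6, and it finishes at 6 + 2 = day 8.
N cannot start until M (finishes day 8, plus 3-day gap → day 11); K (finishes day 4). The controlling bound is day 11, so N finishes at 11 + 8 = day 19.

Working backward from the deadline:
Nothing follows Q; the deadline of day 32 is its only limit. It must start by 32 − 1 = day 31.
Since Q (must start by day 31) depends on it, O must finish by day 31. Backing off its 8-day duration gives a latest start of day 23.
N must finish before O (must start by day 23). With an 8-day duration, N must start by 23 − 8 = day 15.
So N can start as early as day 11 and as late as day 15, giving 15 − 11 = 4 days of slack.

4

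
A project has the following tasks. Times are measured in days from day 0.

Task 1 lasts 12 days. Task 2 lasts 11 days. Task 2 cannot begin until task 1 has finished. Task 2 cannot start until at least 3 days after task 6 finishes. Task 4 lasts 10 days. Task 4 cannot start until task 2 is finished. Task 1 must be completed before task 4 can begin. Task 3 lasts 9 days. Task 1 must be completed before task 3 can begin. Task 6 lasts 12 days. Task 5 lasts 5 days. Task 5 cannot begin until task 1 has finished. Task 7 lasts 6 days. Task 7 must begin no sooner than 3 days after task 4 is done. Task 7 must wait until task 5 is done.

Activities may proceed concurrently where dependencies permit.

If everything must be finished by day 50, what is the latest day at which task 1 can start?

Task 7 must finish by day 50; it takes 6 days, so it must start by 50 − 6 = day 44.
Task 4 has to be done before task 7 (must start by day 44, minus 3-day gap → day 41). That means finishing by day 41, i.e. starting by 41 − 10 = day 31.
Task 2 feeds into task 4 (must start by day 31); so task 2 must finish by day 31 and therefore start by day 20.
Task 3 must finish by day 50; it takes 9 days, so it must start by 50 − 9 = day 41.
Since task 7 (must start by day 44) depends on it, task 5 must finish by day 44. Backing off its 5-day duration gives a latest start of day 39.
Task 1 feeds task 2 (must start by day 20); task 3 (must start by day 41); task 4 (must start by day 31); task 5 (must start by day 39). Taking the minimum, task 1 must finish by day 20 and start by 20 − 12 = day 8.

8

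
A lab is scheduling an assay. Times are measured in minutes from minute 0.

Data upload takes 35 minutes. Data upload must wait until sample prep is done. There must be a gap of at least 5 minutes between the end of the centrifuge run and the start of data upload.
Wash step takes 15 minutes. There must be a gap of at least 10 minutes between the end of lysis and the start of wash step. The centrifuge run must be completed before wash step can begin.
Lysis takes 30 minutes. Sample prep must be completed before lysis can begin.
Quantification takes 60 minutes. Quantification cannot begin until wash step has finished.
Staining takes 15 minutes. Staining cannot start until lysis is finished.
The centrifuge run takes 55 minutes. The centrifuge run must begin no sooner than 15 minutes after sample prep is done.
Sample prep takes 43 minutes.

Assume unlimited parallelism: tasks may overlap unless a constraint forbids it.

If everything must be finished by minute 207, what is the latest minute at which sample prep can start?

19

Nothing follows quantification; the deadline of minute 207 is its only limit. It must start by 207 − 60 = minute 147.
Since quantification (must start by minute 147) depends on it, wash step must finish by minute 147. Backing off its 15-minute duration gives a latest start of minute 132.
To finish by minute 207, staining (duration 15) must start no later than minute 192.
Lysis feeds wash step (must start by minute 132, minus 10-minute gap → minute 122); staining (must start by minute 192). Taking the minimum, lysis must finish by minute 122 and start by 122 − 30 = minute 92.
To finish by minute 207, data upload (duration 35) must start no later than minute 172.
For the centrifuge run: wash step (must start by minute 132); data upload (must start by minute 172, minus 5-minute gap → minute 167). The most restrictive is minute 132; with a 55-minute duration, the centrifuge run must start by minute 77.
For sample prep: lysis (must start by minute 92); the centrifuge run (must start by minute 77, minus 15-minute gap → minute 62); data upload (must start by minute 172). The most restrictive is minute 62; with a 43-minute duration, sample prep must start by minute 19.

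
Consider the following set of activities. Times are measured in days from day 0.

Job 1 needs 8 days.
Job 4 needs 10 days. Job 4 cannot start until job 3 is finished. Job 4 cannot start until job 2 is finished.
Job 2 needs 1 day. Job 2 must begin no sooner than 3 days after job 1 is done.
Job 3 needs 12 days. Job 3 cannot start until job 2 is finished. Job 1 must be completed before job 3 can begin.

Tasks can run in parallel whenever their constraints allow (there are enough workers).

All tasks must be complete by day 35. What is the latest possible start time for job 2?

12

Job 4 must finish by day 35; it takes 10 days, so it must start by 35 − 10 = day 25.
Job 3 feeds into job 4 (must start by day 25); so job 3 must finish by day 25 and therefore start by day 13.
Job 2 feeds job 3 (must start by day 13); job 4 (must start by day 25). Taking the minimum, job 2 must finish by day 13 and start by 13 − 1 = day 12.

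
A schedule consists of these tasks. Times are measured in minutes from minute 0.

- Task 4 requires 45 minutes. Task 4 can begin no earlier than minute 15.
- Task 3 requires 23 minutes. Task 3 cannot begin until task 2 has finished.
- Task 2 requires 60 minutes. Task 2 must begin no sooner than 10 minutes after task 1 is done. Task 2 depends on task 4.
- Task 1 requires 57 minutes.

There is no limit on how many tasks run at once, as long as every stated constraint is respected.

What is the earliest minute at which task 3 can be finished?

150

Task 4 waits on its own release at minute 15, so it starts at minute 15 and finishes at 15 + 45 = minute 60.
Nothing blocks task 1, so it runs from minute 0 to minute 57.
Task 2 has to wait for task 1 (finishes minute 57, plus 10-minute gap → minute 67); task 4 (finishes minute 60). The latest of these is minute 67, so task 2 runs minute 67 to 67 + 60 = minute 127.
Task 3 waits on task 2 (finishes minute 127), so it starts at minute 127 and finishes at 127 + 23 = minute 150.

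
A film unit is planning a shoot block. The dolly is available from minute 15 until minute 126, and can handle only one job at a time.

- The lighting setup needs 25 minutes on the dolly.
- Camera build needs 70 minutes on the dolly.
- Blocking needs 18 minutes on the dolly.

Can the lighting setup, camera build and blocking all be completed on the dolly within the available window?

No

The dolly window is 126 − 15 = 111 minutes.
Running back to back, the jobs need 25 + 70 + 18 = 113 minutes on the dolly.
Since 113 > 111, they cannot all fit.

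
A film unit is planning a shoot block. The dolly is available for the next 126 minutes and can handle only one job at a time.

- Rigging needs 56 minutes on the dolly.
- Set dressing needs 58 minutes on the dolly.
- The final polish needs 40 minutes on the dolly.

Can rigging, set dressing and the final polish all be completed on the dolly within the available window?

Running back to back, the jobs need 56 + 58 + 40 = 154 minutes on the dolly.
Since 154 > 126, they cannot all fit.

No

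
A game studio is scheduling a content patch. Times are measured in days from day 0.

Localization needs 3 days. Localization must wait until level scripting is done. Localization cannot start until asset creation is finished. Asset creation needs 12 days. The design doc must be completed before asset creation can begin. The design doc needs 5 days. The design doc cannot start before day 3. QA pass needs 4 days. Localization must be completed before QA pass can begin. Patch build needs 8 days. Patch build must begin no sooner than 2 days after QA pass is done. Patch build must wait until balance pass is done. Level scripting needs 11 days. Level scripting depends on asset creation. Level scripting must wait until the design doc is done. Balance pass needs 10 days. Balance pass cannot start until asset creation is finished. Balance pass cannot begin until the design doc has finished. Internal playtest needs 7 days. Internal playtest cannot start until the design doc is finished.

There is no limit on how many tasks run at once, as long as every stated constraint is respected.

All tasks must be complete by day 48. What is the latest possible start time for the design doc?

3

Nothing follows patch build; the deadline of day 48 is its only limit. It must start by 48 − 8 = day 40.
QA pass has to be done before patch build (must start by day 40, minus 2-day gap → day 38). That means finishing by day 38, i.e. starting by 38 − 4 = day 34.
Localization has to be done before QA pass (must start by day 34). That means finishing by day 34, i.e. starting by 34 − 3 = day 31.
Level scripting feeds into localization (must start by day 31); so level scripting must finish by day 31 and therefore start by day 20.
Balance pass feeds into patch build (must start by day 40); so balance pass must finish by day 40 and therefore start by day 30.
Asset creation must finish in time for level scripting (must start by day 20); balance pass (must start by day 30); localization (must start by day 31). The tightest is day 20, so asset creation must start by 20 − 12 = day 8.
Internal playtest must finish by day 48; it takes 7 days, so it must start by 48 − 7 = day 41.
For the design doc: asset creation (must start by day 8); level scripting (must start by day 20); internal playtest (must start by day 41); balance pass (must start by day 30). The most restrictive is day 8; with a 5-day duration, the design doc must start by day 3.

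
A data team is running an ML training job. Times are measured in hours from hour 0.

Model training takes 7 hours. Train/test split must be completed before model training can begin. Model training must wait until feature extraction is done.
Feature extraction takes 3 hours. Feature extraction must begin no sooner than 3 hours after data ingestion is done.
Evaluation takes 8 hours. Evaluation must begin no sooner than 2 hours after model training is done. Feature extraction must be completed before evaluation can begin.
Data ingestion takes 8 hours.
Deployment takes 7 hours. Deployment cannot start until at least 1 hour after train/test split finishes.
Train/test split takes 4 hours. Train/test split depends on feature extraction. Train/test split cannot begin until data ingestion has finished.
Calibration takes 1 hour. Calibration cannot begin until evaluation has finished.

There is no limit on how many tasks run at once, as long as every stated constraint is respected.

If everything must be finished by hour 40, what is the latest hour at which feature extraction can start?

15

Calibration must finish by hour 40; it takes 1 hour, so it must start by 40 − 1 = hour 39.
Evaluation feeds into calibration (must start by hour 39); so evaluation must finish by hour 39 and therefore start by hour 31.
Model training feeds into evaluation (must start by hour 31, minus 2-hour gap → hour 29); so model training must finish by hour 29 and therefore start by hour 22.
Deployment must finish by hour 40; it takes 7 hours, so it must start by 40 − 7 = hour 33.
Train/test split feeds model training (must start by hour 22); deployment (must start by hour 33, minus 1-hour gap → hour 32). Taking the minimum, train/test split must finish by hour 22 and start by 22 − 4 = hour 18.
For feature extraction: train/test split (must start by hour 18); model training (must start by hour 22); evaluation (must start by hour 31). The most restrictive is hour 18; with a 3-hour duration, feature extraction must start by hour 15.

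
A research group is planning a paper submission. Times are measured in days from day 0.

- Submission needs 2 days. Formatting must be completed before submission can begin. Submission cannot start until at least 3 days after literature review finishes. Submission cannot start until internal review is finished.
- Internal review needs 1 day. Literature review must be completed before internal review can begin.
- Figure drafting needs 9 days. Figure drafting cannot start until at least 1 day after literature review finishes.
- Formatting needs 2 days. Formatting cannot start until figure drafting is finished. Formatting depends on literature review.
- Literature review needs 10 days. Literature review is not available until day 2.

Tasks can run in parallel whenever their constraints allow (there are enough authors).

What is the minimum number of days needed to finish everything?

Literature review cannot begin until its own release at day 2. It runs from day 2 to 2 + 10 = day 12.
Internal review cannot begin until literature review (finishes day 12). It runs from day 12 to 12 + 1 = day 13.
Figure drafting waits on literature review (finishes day 12, plus 1-day gap → day 13), so it starts at day 13 and finishes at 13 + 9 = day 22.
For formatting: figure drafting (finishes day 22); literature review (finishes day 12). Taking the maximum gives a start of day 22, and it finishes at 22 + 2 = day 24.
For submission: formatting (finishes day 24); literature review (finishes day 12, plus 3-day gap → day 15); internal review (finishes day 13). Taking the maximum gives a start of day 24, and it finishes at 24 + 2 = day 26.
All tasks are finished once the last one completes. Finish times: Literature review at 12, Figure drafting at 22, Internal review at 13, Formatting at 24, Submission at 26. The latest is day 26.

26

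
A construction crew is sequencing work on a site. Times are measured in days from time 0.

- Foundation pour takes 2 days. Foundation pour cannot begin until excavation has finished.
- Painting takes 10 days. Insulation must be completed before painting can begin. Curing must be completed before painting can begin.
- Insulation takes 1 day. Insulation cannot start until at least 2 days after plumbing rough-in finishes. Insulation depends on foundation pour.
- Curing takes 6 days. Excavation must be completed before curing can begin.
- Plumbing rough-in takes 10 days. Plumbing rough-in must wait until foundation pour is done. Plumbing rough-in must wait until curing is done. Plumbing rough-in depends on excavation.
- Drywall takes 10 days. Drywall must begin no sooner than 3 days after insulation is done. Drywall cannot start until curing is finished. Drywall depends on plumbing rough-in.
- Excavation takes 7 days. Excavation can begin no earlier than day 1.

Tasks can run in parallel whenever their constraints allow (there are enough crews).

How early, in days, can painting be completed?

After its own release at day 1, excavation can start at day 1 and finishes at day 8.
Curing cannot begin until excavation (finishes day 8). It runs from day 8 to 8 + 6 = day 14.
After excavation (finishes day 8), foundation pour can start at day 8 and finishes at day 10.
Plumbing rough-in needs all of foundation pour (finishes day 10); curing (finishes day 14); excavation (finishes day 8). That puts its earliest start at day 14; it finishes at 14 + 10 = day 24.
Insulation needs all of plumbing rough-in (finishes day 24, plus 2-day gap → day 26); foundation pour (finishes day 10). That puts its earliest start at day 26; it finishes at 26 + 1 = day 27.
Painting has to wait for insulation (finishes day 27); curing (finishes day 14). The latest of these is day 27, so painting runs day 27 to 27 + 10 = day 37.

37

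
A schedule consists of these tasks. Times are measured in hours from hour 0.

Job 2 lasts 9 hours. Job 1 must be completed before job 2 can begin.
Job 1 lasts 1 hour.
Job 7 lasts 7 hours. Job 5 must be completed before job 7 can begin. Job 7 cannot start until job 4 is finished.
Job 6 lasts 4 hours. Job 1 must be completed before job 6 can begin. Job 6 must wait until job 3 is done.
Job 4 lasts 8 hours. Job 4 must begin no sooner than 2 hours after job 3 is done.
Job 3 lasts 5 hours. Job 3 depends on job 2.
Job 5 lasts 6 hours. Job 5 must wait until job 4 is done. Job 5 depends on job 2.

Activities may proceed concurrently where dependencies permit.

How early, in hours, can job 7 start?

31

Nothing blocks job 1, so it runs from hour 0 to hour 1.
Job 2 waits on job 1 (finishes hour 1), so it starts at hour 1 and finishes at 1 + 9 = hour 10.
After job 2 (finishes hour 10), job 3 can start at hour 10 and finishes at hour 15.
Job 4 waits on job 3 (finishes hour 15, plus 2-hour gap → hour 17), so it starts at hour 17 and finishes at 17 + 8 = hour 25.
Job 5 cannot start until job 4 (finishes hour 25); job 2 (finishes hour 10). The controlling bound is hour 25, so job 5 finishes at 25 + 6 = hour 31.
Job 7 waits on job 5 (finishes hour 31); job 4 (finishes hour 25). The latest of these is hour 31, which is the earliest job 7 can start.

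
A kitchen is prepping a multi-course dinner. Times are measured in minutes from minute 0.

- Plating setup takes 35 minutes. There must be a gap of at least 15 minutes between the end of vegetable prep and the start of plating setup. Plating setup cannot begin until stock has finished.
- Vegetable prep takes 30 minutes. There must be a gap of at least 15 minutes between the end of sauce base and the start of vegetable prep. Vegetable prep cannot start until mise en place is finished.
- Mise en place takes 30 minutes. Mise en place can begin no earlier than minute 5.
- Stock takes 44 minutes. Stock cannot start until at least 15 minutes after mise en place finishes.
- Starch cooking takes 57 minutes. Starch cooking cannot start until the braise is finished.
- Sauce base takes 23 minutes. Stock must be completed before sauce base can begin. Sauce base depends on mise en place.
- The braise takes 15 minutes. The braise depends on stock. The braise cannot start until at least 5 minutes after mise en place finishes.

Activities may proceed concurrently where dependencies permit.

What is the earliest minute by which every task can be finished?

After its own release at minute 5, mise en place can start at minute 5 and finishes at minute 35.
Stock cannot begin until mise en place (finishes minute 35, plus 15-minute gap → minute 50). It runs from minute 50 to 50 + 44 = minute 94.
The braise cannot start until stock (finishes minute 94); mise en place (finishes minute 35, plus 5-minute gap → minute 40). The controlling bound is minute 94, so the braise finishes at 94 + 15 = minute 109.
After the braise (finishes minute 109), starch cooking can start at minute 109 and finishes at minute 166.
Sauce base needs all of stock (finishes minute 94); mise en place (finishes minute 35). That puts its earliest start at minute 94; it finishes at 94 + 23 = minute 117.
Vegetable prep cannot start until sauce base (finishes minute 117, plus 15-minute gap → minute 132); mise en place (finishes minute 35). The controlling bound is minute 132, so vegetable prep finishes at 132 + 30 = minute 162.
Plating setup needs all of vegetable prep (finishes minute 162, plus 15-minute gap → minute 177); stock (finishes minute 94). That puts its earliest start at minute 177; it finishes at 177 + 35 = minute 212.
All tasks are finished once the last one completes. Finish times: Mise en place at 35, Stock at 94, Sauce base at 117, The braise at 109, Vegetable prep at 162, Starch cooking at 166, Plating setup at 212. The latest is minute 212.

212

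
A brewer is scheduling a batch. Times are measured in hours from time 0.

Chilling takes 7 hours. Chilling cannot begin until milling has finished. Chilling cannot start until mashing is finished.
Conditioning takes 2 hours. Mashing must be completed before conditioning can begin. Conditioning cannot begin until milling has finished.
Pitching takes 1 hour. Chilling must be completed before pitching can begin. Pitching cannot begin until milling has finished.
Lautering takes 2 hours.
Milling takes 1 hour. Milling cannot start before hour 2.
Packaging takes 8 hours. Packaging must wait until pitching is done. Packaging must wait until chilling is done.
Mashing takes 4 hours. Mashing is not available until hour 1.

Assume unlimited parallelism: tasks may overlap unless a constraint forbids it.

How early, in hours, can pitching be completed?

Mashing cannot begin until its own release at hour 1. It runs from hour 1 to 1 + 4 = hour 5.
Milling cannot begin until its own release at hour 2. It runs from hour 2 to 2 + 1 = hour 3.
Chilling cannot start until milling (finishes hour 3); mashing (finishes hour 5). The controlling bound is hour 5, so chilling finishes at 5 + 7 = hour 12.
Pitching needs all of chilling (finishes hour 12); milling (finishes hour 3). That puts its earliest start at hour 12; it finishes at 12 + 1 = hour 13.

13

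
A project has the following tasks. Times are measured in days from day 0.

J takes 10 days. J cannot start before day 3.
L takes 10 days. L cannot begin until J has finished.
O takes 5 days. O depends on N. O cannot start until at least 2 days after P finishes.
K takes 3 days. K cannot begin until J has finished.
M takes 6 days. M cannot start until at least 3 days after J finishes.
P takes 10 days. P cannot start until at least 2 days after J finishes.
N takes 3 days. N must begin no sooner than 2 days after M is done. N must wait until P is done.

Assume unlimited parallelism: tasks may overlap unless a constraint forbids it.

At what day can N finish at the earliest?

After its own release at day 3, J can start at day 3 and finishes at day 13.
P cannot begin until J (finishes day 13, plus 2-day gap → day 15). It runs from day 15 to 15 + 10 = day 25.
M cannot begin until J (finishes day 13, plus 3-day gap → day 16). It runs from day 16 to 16 + 6 = day 22.
For N: M (finishes day 22, plus 2-day gap → day 24); P (finishes day 25). Taking the maximum gives a start of day 25, and it finishes at 25 + 3 = day 28.

28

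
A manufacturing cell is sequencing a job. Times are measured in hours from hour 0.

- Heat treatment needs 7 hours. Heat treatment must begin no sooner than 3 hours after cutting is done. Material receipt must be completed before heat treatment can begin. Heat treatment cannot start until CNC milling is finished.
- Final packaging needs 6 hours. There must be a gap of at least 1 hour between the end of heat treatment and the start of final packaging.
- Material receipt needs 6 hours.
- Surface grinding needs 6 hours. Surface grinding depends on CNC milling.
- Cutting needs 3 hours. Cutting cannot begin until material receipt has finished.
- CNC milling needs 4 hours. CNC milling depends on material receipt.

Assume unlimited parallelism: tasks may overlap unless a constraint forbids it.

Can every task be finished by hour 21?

No

Nothing blocks material receipt, so it runs from hour 0 to hour 6.
CNC milling cannot begin until material receipt (finishes hour 6). It runs from hour 6 to 6 + 4 = hour 10.
Surface grinding waits on CNC milling (finishes hour 10), so it starts at hour 10 and finishes at 10 + 6 = hour 16.
Cutting cannot begin until material receipt (finishes hour 6). It runs from hour 6 to 6 + 3 = hour 9.
Heat treatment has to wait for cutting (finishes hour 9, plus 3-hour gap → hour 12); material receipt (finishes hour 6); CNC milling (finishes hour 10). The latest of these is hour 12, so heat treatment runs hour 12 to 12 + 7 = hour 19.
Final packaging cannot begin until heat treatment (finishes hour 19, plus 1-hour gap → hour 20). It runs from hour 20 to 20 + 6 = hour 26.
The earliest everything can be done is hour 26, which is after the deadline of 21, so it is not possible.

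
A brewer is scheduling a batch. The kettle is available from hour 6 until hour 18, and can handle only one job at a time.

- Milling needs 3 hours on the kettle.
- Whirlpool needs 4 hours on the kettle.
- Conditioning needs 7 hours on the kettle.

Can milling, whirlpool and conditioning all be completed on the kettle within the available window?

No

The kettle window is 18 − 6 = 12 hours.
Running back to back, the jobs need 3 + 4 + 7 = 14 hours on the kettle.
Since 14 > 12, they cannot all fit.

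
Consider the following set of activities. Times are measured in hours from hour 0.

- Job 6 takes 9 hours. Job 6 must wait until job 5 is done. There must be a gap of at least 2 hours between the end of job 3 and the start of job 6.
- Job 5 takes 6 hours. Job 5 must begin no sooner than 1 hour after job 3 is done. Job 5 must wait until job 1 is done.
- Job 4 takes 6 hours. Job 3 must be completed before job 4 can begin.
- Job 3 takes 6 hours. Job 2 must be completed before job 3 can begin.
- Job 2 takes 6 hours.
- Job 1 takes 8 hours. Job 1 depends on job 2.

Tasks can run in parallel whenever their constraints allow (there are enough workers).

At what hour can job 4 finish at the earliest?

Job 2 can start immediately at hour 0; it finishes at hour 6.
Job 3 waits on job 2 (finishes hour 6), so it starts at hour 6 and finishes at 6 + 6 = hour 12.
Job 4 cannot begin until job 3 (finishes hour 12). It runs from hour 12 to 12 + 6 = hour 18.

18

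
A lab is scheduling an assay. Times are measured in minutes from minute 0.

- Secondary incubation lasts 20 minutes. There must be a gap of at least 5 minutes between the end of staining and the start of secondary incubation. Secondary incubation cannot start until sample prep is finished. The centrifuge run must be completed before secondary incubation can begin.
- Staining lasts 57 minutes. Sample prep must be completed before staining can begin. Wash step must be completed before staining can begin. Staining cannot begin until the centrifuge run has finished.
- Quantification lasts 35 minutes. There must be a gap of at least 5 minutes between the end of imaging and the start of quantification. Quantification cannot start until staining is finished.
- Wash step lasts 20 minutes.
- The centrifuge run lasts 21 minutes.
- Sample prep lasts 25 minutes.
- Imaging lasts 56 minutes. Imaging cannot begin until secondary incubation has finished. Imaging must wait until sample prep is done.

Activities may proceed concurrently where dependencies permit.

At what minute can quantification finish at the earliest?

Nothing blocks wash step, so it runs from minute 0 to minute 20.
The centrifuge run can start immediately at minute 0; it finishes at minute 21.
Sample prep has no prerequisites, so it starts at minute 0 and finishes at minute 25.
Staining cannot start until sample prep (finishes minute 25); wash step (finishes minute 20); the centrifuge run (finishes minute 21). The controlling bound is minute 25, so staining finishes at 25 + 57 = minute 82.
For secondary incubation: staining (finishes minute 82, plus 5-minute gap → minute 87); sample prep (finishes minute 25); the centrifuge run (finishes minute 21). Taking the maximum gives a start of minute 87, and it finishes at 87 + 20 = minute 107.
For imaging: secondary incubation (finishes minute 107); sample prep (finishes minute 25). Taking the maximum gives a start of minute 107, and it finishes at 107 + 56 = minute 163.
Quantification needs all of imaging (finishes minute 163, plus 5-minute gap → minute 168); staining (finishes minute 82). That puts its earliest start at minute 168; it finishes at 168 + 35 = minute 203.

203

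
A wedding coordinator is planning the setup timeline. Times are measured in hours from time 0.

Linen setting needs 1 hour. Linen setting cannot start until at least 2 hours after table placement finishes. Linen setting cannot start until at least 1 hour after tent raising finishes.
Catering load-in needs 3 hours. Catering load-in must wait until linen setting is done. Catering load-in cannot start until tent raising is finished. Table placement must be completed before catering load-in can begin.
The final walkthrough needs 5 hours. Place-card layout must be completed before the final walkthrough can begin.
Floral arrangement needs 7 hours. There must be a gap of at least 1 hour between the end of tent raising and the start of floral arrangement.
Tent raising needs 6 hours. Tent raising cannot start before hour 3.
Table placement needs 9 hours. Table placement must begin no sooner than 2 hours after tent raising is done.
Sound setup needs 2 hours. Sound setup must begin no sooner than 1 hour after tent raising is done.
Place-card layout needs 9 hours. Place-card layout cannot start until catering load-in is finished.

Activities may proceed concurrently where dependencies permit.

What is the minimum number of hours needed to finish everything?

After its own release at hour 3, tent raising can start at hour 3 and finishes at hour 9.
Sound setup cannot begin until tent raising (finishes hour 9, plus 1-hour gap → hour 10). It runs from hour 10 to 10 + 2 = hour 12.
After tent raising (finishes hour 9, plus 1-hour gap → hour 10), floral arrangement can start at hour 10 and finishes at hour 17.
Table placement cannot begin until tent raising (finishes hour 9, plus 2-hour gap → hour 11). It runs from hour 11 to 11 + 9 = hour 20.
Linen setting needs all of table placement (finishes hour 20, plus 2-hour gap → hour 22); tent raising (finishes hour 9, plus 1-hour gap → hour 10). That puts its earliest start at hour 22; it finishes at 22 + 1 = hour 23.
Catering load-in has to wait for linen setting (finishes hour 23); tent raising (finishes hour 9); table placement (finishes hour 20). The latest of these is hour 23, so catering load-in runs hour 23 to 23 + 3 = hour 26.
Place-card layout cannot begin until catering load-in (finishes hour 26). It runs from hour 26 to 26 + 9 = hour 35.
The final walkthrough waits on place-card layout (finishes hour 35), so it starts at hour 35 and finishes at 35 + 5 = hour 40.
All tasks are finished once the last one completes. Finish times: Tent raising at 9, Table placement at 20, Linen setting at 23, Floral arrangement at 17, Sound setup at 12, Catering load-in at 26, Place-card layout at 35, The final walkthrough at 40. The latest is hour 40.

40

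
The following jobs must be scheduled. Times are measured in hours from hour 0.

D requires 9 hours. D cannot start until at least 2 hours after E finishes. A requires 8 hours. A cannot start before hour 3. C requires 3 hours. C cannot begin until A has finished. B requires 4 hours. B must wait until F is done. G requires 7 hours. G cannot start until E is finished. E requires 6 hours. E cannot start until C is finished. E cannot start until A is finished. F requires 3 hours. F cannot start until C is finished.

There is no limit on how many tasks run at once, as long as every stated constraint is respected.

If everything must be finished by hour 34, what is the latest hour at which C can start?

14

Nothing follows D; the deadline of hour 34 is its only limit. It must start by 34 − 9 = hour 25.
To finish by hour 34, G (duration 7) must start no later than hour 27.
E must finish in time for D (must start by hour 25, minus 2-hour gap → hour 23); G (must start by hour 27). The tightest is hour 23, so E must start by 23 − 6 = hour 17.
B must finish by hour 34; it takes 4 hours, so it must start by 34 − 4 = hour 30.
Since B (must start by hour 30) depends on it, F must finish by hour 30. Backing off its 3-hour duration gives a latest start of hour 27.
C feeds E (must start by hour 17); F (must start by hour 27). Taking the minimum, C must finish by hour 17 and start by 17 − 3 = hour 14.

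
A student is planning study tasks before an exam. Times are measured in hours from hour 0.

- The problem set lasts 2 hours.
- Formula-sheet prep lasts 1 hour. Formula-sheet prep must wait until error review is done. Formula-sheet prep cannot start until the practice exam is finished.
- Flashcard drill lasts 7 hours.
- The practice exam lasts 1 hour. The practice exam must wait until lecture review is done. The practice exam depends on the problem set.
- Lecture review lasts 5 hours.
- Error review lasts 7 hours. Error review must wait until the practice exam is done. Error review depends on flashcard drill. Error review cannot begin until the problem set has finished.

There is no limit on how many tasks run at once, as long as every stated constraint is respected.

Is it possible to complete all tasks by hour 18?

Nothing blocks flashcard drill, so it runs from hour 0 to hour 7.
The problem set can start immediately at hour 0; it finishes at hour 2.
Nothing blocks lecture review, so it runs from hour 0 to hour 5.
The practice exam needs all of lecture review (finishes hour 5); the problem set (finishes hour 2). That puts its earliest start at hour 5; it finishes at 5 + 1 = hour 6.
For error review: the practice exam (finishes hour 6); flashcard drill (finishes hour 7); the problem set (finishes hour 2). Taking the maximum gives a start of hour 7, and it finishes at 7 + 7 = hour 14.
For formula-sheet prep: error review (finishes hour 14); the practice exam (finishes hour 6). Taking the maximum gives a start of hour 14, and it finishes at 14 + 1 = hour 15.
Every task is finished by hour 15, which is no later than the deadline of 18, so the schedule is feasible.

Yes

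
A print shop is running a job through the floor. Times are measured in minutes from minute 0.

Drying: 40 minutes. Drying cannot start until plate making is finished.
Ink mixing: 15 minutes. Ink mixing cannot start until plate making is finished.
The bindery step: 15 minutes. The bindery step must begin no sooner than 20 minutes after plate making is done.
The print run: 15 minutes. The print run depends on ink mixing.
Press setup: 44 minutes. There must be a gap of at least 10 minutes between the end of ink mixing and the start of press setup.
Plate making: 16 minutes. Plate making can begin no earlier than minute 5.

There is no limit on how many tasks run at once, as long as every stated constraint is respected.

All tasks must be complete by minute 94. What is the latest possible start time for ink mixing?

Press setup has no dependents, so it just needs to finish by minute 94. Starting by 94 − 44 = minute 50 achieves that.
To finish by minute 94, the print run (duration 15) must start no later than minute 79.
Ink mixing has several dependents: press setup (must start by minute 50, minus 10-minute gap → minute 40); the print run (must start by minute 79). The earliest of those limits is minute 40, so ink mixing must start by 40 − 15 = minute 25.

25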